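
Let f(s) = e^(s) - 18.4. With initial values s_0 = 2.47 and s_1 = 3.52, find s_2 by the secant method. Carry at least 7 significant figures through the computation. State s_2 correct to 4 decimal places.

Secant update: s_(k+1) = s_k − f(s_k)·(s_k − s_(k-1))/(f(s_k) − f(s_(k-1))).
f(s_0) = -6.577553, f(s_1) = 15.384428
s_2 = 3.520000 - (15.384428)·(3.520000 - 2.470000)/(15.384428 - (-6.577553)) = 2.784472; f(s_2) = -2.208732

2.7845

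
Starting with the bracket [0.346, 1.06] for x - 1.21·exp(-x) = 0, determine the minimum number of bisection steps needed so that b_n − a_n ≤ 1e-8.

27

Initial width b − a = 1.06 − 0.346 = 0.714000.
After n steps the width is (b−a)/2^n; need (b−a)/2^n ≤ 1e-8.
So n ≥ log₂(0.714000/1e-8) = log₂(71400000.0000) ≈ 26.0894.
Hence n = 27.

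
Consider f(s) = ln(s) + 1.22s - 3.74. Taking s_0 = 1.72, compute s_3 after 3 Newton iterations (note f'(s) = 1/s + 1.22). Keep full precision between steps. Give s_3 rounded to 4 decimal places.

2.3613

Newton update: s ← s − f(s)/f'(s).
s_0 = 1.720000: f = -1.099276, f' = 1.801395 → s_1 = 1.720000 - (-1.099276)/(1.801395) = 2.330236
s_1 = 2.330236: f = -0.051143, f' = 1.649141 → s_2 = 2.330236 - (-0.051143)/(1.649141) = 2.361248
s_2 = 2.361248: f = -0.000088, f' = 1.643505 → s_3 = 2.361248 - (-0.000088)/(1.643505) = 2.361301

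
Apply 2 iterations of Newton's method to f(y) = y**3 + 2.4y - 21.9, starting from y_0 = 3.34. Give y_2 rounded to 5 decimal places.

f'(y) = 3y**2 + 2.4
y_0 = 3.340000: f = 23.375704, f' = 35.866800 → y_1 = 3.340000 - (23.375704)/(35.866800) = 2.688263
y_1 = 2.688263: f = 3.979268, f' = 24.080281 → y_2 = 2.688263 - (3.979268)/(24.080281) = 2.523013

2.52301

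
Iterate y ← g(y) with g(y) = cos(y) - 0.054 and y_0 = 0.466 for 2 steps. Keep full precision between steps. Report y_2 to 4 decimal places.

0.6139

y_1 = g(0.466000) = 0.839373
y_2 = g(0.839373) = 0.613930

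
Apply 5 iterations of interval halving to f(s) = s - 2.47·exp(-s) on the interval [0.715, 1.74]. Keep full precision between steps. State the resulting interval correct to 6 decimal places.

f(0.715000) = -0.493305, f(1.740000) = 1.306465 (opposite signs)
step 1: m = 1.227500, f(m) = 0.503730 > 0 → root in [0.715000, 1.227500]
step 2: m = 0.971250, f(m) = 0.036085 > 0 → root in [0.715000, 0.971250]
step 3: m = 0.843125, f(m) = -0.219873 < 0 → root in [0.843125, 0.971250]
step 4: m = 0.907187, f(m) = -0.089848 < 0 → root in [0.907187, 0.971250]
step 5: m = 0.939219, f(m) = -0.026386 < 0 → root in [0.939219, 0.971250]

[0.939219, 0.971250]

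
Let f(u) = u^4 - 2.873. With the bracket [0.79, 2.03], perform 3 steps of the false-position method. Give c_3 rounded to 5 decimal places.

f(0.790000) = -2.483499, f(2.030000) = 14.108817
step 1: c = 0.975600, f(c) = -1.967084 < 0 → new bracket [0.975600, 2.030000]
step 2: c = 1.104619, f(c) = -1.384153 < 0 → new bracket [1.104619, 2.030000]
step 3: c = 1.187293, f(c) = -0.885844 < 0 → new bracket [1.187293, 2.030000]

1.18729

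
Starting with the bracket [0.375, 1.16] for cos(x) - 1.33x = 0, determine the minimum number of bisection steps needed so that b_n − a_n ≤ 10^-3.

10

Initial width b − a = 1.16 − 0.375 = 0.785000.
After n steps the width is (b−a)/2^n; need (b−a)/2^n ≤ 10^-3.
So n ≥ log₂(0.785000/10^-3) = log₂(785.0000) ≈ 9.6165.
Hence n = 10.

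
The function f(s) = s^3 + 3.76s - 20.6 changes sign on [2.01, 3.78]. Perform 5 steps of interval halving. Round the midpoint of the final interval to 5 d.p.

f(2.010000) = -4.921799, f(3.780000) = 47.622952 (opposite signs)
step 1: m = 2.895000, f(m) = 14.548267 > 0 → root in [2.010000, 2.895000]
step 2: m = 2.452500, f(m) = 3.372590 > 0 → root in [2.010000, 2.452500]
step 3: m = 2.231250, f(m) = -1.102274 < 0 → root in [2.231250, 2.452500]
step 4: m = 2.341875, f(m) = 1.049179 > 0 → root in [2.231250, 2.341875]
step 5: m = 2.286562, f(m) = -0.047535 < 0 → root in [2.286562, 2.341875]
Midpoint of [2.286562, 2.341875] = 2.314219

2.31422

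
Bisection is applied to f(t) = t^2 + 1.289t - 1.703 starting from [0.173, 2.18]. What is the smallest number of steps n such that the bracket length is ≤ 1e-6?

21

Initial width b − a = 2.18 − 0.173 = 2.007000.
After n steps the width is (b−a)/2^n; need (b−a)/2^n ≤ 1e-6.
So n ≥ log₂(2.007000/1e-6) = log₂(2007000.0000) ≈ 20.9366.
Hence n = 21.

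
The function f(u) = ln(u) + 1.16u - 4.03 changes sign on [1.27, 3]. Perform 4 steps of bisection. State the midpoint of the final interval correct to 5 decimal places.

2.62156

f(1.270000) = -2.317783, f(3.000000) = 0.548612 (opposite signs)
step 1: m = 2.135000, f(m) = -0.794933 < 0 → root in [2.135000, 3.000000]
step 2: m = 2.567500, f(m) = -0.108767 < 0 → root in [2.567500, 3.000000]
step 3: m = 2.783750, f(m) = 0.222949 > 0 → root in [2.567500, 2.783750]
step 4: m = 2.675625, f(m) = 0.057908 > 0 → root in [2.567500, 2.675625]
Midpoint of [2.567500, 2.675625] = 2.621563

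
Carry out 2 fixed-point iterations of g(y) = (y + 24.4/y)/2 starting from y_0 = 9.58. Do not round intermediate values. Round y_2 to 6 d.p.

5.043787

y_1 = g(9.580000) = 6.063486
y_2 = g(6.063486) = 5.043787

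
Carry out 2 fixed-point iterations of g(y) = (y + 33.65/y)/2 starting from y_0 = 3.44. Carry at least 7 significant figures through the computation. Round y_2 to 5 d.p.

y_1 = g(3.440000) = 6.610988
y_2 = g(6.610988) = 5.850499

5.85050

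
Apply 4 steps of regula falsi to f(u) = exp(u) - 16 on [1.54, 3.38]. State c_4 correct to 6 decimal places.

2.764111

False-position update: c = (a·f(b) − b·f(a))/(f(b) − f(a)); replace the endpoint whose sign matches f(c).
f(1.540000) = -11.335410, f(3.380000) = 13.370771
step 1: c = 2.384208, f(c) = -5.149535 < 0 → new bracket [2.384208, 3.380000]
step 2: c = 2.661086, f(c) = -1.688177 < 0 → new bracket [2.661086, 3.380000]
step 3: c = 2.741680, f(c) = -0.486982 < 0 → new bracket [2.741680, 3.380000]
step 4: c = 2.764111, f(c) = -0.135069 < 0 → new bracket [2.764111, 3.380000]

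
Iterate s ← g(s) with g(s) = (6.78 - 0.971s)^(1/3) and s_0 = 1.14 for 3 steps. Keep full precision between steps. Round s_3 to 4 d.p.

s_1 = g(1.140000) = 1.783497
s_2 = g(1.783497) = 1.715456
s_3 = g(1.715456) = 1.722907

1.7229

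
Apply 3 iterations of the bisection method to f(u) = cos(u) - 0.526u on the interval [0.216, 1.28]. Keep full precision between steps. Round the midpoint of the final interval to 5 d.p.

f(0.216000) = 0.863147, f(1.280000) = -0.386565 (opposite signs)
step 1: m = 0.748000, f(m) = 0.339603 > 0 → root in [0.748000, 1.280000]
step 2: m = 1.014000, f(m) = -0.004895 < 0 → root in [0.748000, 1.014000]
step 3: m = 0.881000, f(m) = 0.172974 > 0 → root in [0.881000, 1.014000]
Midpoint of [0.881000, 1.014000] = 0.947500

0.94750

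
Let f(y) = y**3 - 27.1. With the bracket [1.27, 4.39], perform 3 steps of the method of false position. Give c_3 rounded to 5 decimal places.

f(1.270000) = -25.051617, f(4.390000) = 57.504519
step 1: c = 2.216762, f(c) = -16.206751 < 0 → new bracket [2.216762, 4.390000]
step 2: c = 2.694588, f(c) = -7.535127 < 0 → new bracket [2.694588, 4.390000]
step 3: c = 2.891009, f(c) = -2.937147 < 0 → new bracket [2.891009, 4.390000]

2.89101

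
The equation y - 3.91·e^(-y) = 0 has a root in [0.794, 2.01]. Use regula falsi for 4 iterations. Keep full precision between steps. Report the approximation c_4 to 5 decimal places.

False-position update: c = (a·f(b) − b·f(a))/(f(b) − f(a)); replace the endpoint whose sign matches f(c).
f(0.794000) = -0.973449, f(2.010000) = 1.486104
step 1: c = 1.275272, f(c) = 0.182994 > 0 → new bracket [0.794000, 1.275272]
step 2: c = 1.199116, f(c) = 0.020405 > 0 → new bracket [0.794000, 1.199116]
step 3: c = 1.190798, f(c) = 0.002243 > 0 → new bracket [0.794000, 1.190798]
step 4: c = 1.189886, f(c) = 0.000246 > 0 → new bracket [0.794000, 1.189886]

1.18989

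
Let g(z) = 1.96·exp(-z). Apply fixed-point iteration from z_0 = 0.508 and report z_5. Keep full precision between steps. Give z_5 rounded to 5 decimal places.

1.00253

z_1 = g(0.508000) = 1.179328
z_2 = g(1.179328) = 0.602671
z_3 = g(0.602671) = 1.072801
z_4 = g(1.072801) = 0.670416
z_5 = g(0.670416) = 1.002532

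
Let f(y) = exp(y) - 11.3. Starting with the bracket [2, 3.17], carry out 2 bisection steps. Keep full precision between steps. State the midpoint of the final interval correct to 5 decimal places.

2.43875

f(2.000000) = -3.910944, f(3.170000) = 12.507484 (opposite signs)
step 1: m = 2.585000, f(m) = 1.963289 > 0 → root in [2.000000, 2.585000]
step 2: m = 2.292500, f(m) = -1.400344 < 0 → root in [2.292500, 2.585000]
Midpoint of [2.292500, 2.585000] = 2.438750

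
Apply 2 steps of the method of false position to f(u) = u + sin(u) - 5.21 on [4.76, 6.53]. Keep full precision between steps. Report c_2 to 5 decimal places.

5.72508

False-position update: c = (a·f(b) − b·f(a))/(f(b) − f(a)); replace the endpoint whose sign matches f(c).
f(4.760000) = -1.448867, f(6.530000) = 1.564316
step 1: c = 5.611091, f(c) = -0.221535 < 0 → new bracket [5.611091, 6.530000]
step 2: c = 5.725082, f(c) = -0.014497 < 0 → new bracket [5.725082, 6.530000]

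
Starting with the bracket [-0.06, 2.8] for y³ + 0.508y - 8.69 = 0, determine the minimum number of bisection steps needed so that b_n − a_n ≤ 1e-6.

22

Initial width b − a = 2.8 − -0.06 = 2.860000.
After n steps the width is (b−a)/2^n; need (b−a)/2^n ≤ 1e-6.
So n ≥ log₂(2.860000/1e-6) = log₂(2860000.0000) ≈ 21.4476.
Hence n = 22.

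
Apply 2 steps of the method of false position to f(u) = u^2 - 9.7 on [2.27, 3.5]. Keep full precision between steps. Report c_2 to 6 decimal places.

3.111165

False-position update: c = (a·f(b) − b·f(a))/(f(b) − f(a)); replace the endpoint whose sign matches f(c).
f(2.270000) = -4.547100, f(3.500000) = 2.550000
step 1: c = 3.058059, f(c) = -0.348276 < 0 → new bracket [3.058059, 3.500000]
step 2: c = 3.111165, f(c) = -0.020650 < 0 → new bracket [3.111165, 3.500000]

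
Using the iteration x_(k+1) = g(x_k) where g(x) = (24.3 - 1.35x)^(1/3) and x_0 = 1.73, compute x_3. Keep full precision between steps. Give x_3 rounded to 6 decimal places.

x_1 = g(1.730000) = 2.800531
x_2 = g(2.800531) = 2.737710
x_3 = g(2.737710) = 2.741476

2.741476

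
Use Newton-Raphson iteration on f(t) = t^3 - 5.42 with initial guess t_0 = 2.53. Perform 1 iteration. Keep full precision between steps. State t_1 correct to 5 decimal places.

1.96892

Newton update: t ← t − f(t)/f'(t).
f'(t) = 3t^2
t_0 = 2.530000: f = 10.774277, f' = 19.202700 → t_1 = 2.530000 - (10.774277)/(19.202700) = 1.968919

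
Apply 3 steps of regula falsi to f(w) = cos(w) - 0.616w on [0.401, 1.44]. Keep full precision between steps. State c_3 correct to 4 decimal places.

0.9472

f(0.401000) = 0.673655, f(1.440000) = -0.756616
step 1: c = 0.890367, f(c) = 0.080661 > 0 → new bracket [0.890367, 1.440000]
step 2: c = 0.943317, f(c) = 0.006023 > 0 → new bracket [0.943317, 1.440000]
step 3: c = 0.947239, f(c) = 0.000427 > 0 → new bracket [0.947239, 1.440000]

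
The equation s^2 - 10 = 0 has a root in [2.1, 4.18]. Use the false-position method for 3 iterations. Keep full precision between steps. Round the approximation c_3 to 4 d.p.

False-position update: c = (a·f(b) − b·f(a))/(f(b) − f(a)); replace the endpoint whose sign matches f(c).
f(2.100000) = -5.590000, f(4.180000) = 7.472400
step 1: c = 2.990127, f(c) = -1.059138 < 0 → new bracket [2.990127, 4.180000]
step 2: c = 3.137843, f(c) = -0.153943 < 0 → new bracket [3.137843, 4.180000]
step 3: c = 3.158879, f(c) = -0.021481 < 0 → new bracket [3.158879, 4.180000]

3.1589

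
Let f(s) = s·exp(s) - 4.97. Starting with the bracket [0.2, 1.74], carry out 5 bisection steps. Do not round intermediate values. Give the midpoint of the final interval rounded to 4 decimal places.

1.3309

f(0.200000) = -4.725719, f(1.740000) = 4.943378 (opposite signs)
step 1: m = 0.970000, f(m) = -2.411194 < 0 → root in [0.970000, 1.740000]
step 2: m = 1.355000, f(m) = 0.283011 > 0 → root in [0.970000, 1.355000]
step 3: m = 1.162500, f(m) = -1.252420 < 0 → root in [1.162500, 1.355000]
step 4: m = 1.258750, f(m) = -0.537919 < 0 → root in [1.258750, 1.355000]
step 5: m = 1.306875, f(m) = -0.141607 < 0 → root in [1.306875, 1.355000]
Midpoint of [1.306875, 1.355000] = 1.330938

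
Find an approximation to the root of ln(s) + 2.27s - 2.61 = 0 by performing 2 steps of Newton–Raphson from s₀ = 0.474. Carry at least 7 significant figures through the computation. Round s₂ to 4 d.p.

1.1038

f'(s) = 1/s + 2.27
s_0 = 0.474000: f = -2.280568, f' = 4.379705 → s_1 = 0.474000 - (-2.280568)/(4.379705) = 0.994713
s_1 = 0.994713: f = -0.357303, f' = 3.275315 → s_2 = 0.994713 - (-0.357303)/(3.275315) = 1.103802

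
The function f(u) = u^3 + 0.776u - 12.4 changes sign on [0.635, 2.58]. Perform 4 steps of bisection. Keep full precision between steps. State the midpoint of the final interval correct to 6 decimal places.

f(0.635000) = -11.651192, f(2.580000) = 6.775592 (opposite signs)
step 1: m = 1.607500, f(m) = -6.998710 < 0 → root in [1.607500, 2.580000]
step 2: m = 2.093750, f(m) = -1.596692 < 0 → root in [2.093750, 2.580000]
step 3: m = 2.336875, f(m) = 2.175054 > 0 → root in [2.093750, 2.336875]
step 4: m = 2.215313, f(m) = 0.190971 > 0 → root in [2.093750, 2.215313]
Midpoint of [2.093750, 2.215313] = 2.154531

2.154531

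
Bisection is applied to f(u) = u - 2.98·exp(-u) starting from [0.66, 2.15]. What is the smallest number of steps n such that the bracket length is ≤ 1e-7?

Initial width b − a = 2.15 − 0.66 = 1.490000.
After n steps the width is (b−a)/2^n; need (b−a)/2^n ≤ 1e-7.
So n ≥ log₂(1.490000/1e-7) = log₂(14900000.0000) ≈ 23.8288.
Hence n = 24.

24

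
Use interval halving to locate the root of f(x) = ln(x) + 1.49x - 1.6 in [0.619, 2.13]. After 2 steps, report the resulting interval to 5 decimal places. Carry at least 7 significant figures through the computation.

f(0.619000) = -1.157340, f(2.130000) = 2.329822 (opposite signs)
step 1: m = 1.374500, f(m) = 0.766095 > 0 → root in [0.619000, 1.374500]
step 2: m = 0.996750, f(m) = -0.118098 < 0 → root in [0.996750, 1.374500]

[0.99675, 1.37450]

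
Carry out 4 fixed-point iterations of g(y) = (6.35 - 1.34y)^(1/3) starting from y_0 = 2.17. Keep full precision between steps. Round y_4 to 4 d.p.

y_1 = g(2.170000) = 1.509890
y_2 = g(1.509890) = 1.629498
y_3 = g(1.629498) = 1.609124
y_4 = g(1.609124) = 1.612631

1.6126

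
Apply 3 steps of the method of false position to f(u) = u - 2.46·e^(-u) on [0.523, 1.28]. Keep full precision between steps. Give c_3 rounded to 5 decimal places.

0.95111

f(0.523000) = -0.935140, f(1.280000) = 0.596028
step 1: c = 0.985327, f(c) = 0.066967 > 0 → new bracket [0.523000, 0.985327]
step 2: c = 0.954432, f(c) = 0.007255 > 0 → new bracket [0.523000, 0.954432]
step 3: c = 0.951110, f(c) = 0.000783 > 0 → new bracket [0.523000, 0.951110]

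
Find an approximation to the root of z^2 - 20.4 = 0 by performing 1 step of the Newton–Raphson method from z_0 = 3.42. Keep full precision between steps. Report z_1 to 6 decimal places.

f'(z) = 2z
z_0 = 3.420000: f = -8.703600, f' = 6.840000 → z_1 = 3.420000 - (-8.703600)/(6.840000) = 4.692456

4.692456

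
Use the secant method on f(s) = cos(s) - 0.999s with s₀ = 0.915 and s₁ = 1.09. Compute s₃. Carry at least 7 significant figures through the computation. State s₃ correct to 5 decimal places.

Secant update: s_(k+1) = s_k − f(s_k)·(s_k − s_(k-1))/(f(s_k) − f(s_(k-1))).
f(s_0) = -0.304294, f(s_1) = -0.626425
s_2 = 1.090000 - (-0.626425)·(1.090000 - 0.915000)/(-0.626425 - (-0.304294)) = 0.749689; f(s_2) = -0.017039
s_3 = 0.749689 - (-0.017039)·(0.749689 - 1.090000)/(-0.017039 - (-0.626425)) = 0.740174; f(s_3) = -0.001082

0.74017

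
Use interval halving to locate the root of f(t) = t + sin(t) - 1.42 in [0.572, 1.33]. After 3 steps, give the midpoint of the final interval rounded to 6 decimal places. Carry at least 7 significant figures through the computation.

f(0.572000) = -0.306685, f(1.330000) = 0.881148 (opposite signs)
step 1: m = 0.951000, f(m) = 0.344997 > 0 → root in [0.572000, 0.951000]
step 2: m = 0.761500, f(m) = 0.031508 > 0 → root in [0.572000, 0.761500]
step 3: m = 0.666750, f(m) = -0.134815 < 0 → root in [0.666750, 0.761500]
Midpoint of [0.666750, 0.761500] = 0.714125

0.714125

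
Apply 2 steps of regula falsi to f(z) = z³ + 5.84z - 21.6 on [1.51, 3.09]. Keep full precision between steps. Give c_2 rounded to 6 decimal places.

False-position update: c = (a·f(b) − b·f(a))/(f(b) − f(a)); replace the endpoint whose sign matches f(c).
f(1.510000) = -9.338649, f(3.090000) = 25.949229
step 1: c = 1.928134, f(c) = -3.171470 < 0 → new bracket [1.928134, 3.090000]
step 2: c = 2.054670, f(c) = -0.926585 < 0 → new bracket [2.054670, 3.090000]

2.054670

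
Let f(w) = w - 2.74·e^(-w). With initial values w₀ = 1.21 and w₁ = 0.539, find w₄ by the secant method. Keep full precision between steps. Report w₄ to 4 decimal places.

1.0040

f(w_0) = 0.392939, f(w_1) = -1.059328
w_2 = 0.539000 - (-1.059328)·(0.539000 - 1.210000)/(-1.059328 - (0.392939)) = 1.028448; f(w_2) = 0.048729
w_3 = 1.028448 - (0.048729)·(1.028448 - 0.539000)/(0.048729 - (-1.059328)) = 1.006923; f(w_3) = 0.005888
w_4 = 1.006923 - (0.005888)·(1.006923 - 1.028448)/(0.005888 - (0.048729)) = 1.003965; f(w_4) = -0.000036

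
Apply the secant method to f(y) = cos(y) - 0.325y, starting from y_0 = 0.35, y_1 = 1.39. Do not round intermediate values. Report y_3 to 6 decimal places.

f(y_0) = 0.825623, f(y_1) = -0.271937
y_2 = 1.390000 - (-0.271937)·(1.390000 - 0.350000)/(-0.271937 - (0.825623)) = 1.132324; f(y_2) = 0.056551
y_3 = 1.132324 - (0.056551)·(1.132324 - 1.390000)/(0.056551 - (-0.271937)) = 1.176685; f(y_3) = 0.001566

1.176685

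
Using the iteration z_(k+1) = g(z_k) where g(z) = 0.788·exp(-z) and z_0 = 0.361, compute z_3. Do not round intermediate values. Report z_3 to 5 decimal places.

0.49995

z_1 = g(0.361000) = 0.549219
z_2 = g(0.549219) = 0.454991
z_3 = g(0.454991) = 0.499949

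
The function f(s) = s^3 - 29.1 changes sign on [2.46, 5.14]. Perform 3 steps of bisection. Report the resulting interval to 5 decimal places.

f(2.460000) = -14.213064, f(5.140000) = 106.696744 (opposite signs)
step 1: m = 3.800000, f(m) = 25.772000 > 0 → root in [2.460000, 3.800000]
step 2: m = 3.130000, f(m) = 1.564297 > 0 → root in [2.460000, 3.130000]
step 3: m = 2.795000, f(m) = -7.265390 < 0 → root in [2.795000, 3.130000]

[2.79500, 3.13000]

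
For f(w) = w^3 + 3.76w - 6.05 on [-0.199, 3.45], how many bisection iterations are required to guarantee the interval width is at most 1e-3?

12

Initial width b − a = 3.45 − -0.199 = 3.649000.
After n steps the width is (b−a)/2^n; need (b−a)/2^n ≤ 1e-3.
So n ≥ log₂(3.649000/1e-3) = log₂(3649.0000) ≈ 11.8333.
Hence n = 12.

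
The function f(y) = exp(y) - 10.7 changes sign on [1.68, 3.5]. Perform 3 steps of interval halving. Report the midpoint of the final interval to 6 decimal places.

f(1.680000) = -5.334444, f(3.500000) = 22.415452 (opposite signs)
step 1: m = 2.590000, f(m) = 2.629772 > 0 → root in [1.680000, 2.590000]
step 2: m = 2.135000, f(m) = -2.242953 < 0 → root in [2.135000, 2.590000]
step 3: m = 2.362500, f(m) = -0.082538 < 0 → root in [2.362500, 2.590000]
Midpoint of [2.362500, 2.590000] = 2.476250

2.476250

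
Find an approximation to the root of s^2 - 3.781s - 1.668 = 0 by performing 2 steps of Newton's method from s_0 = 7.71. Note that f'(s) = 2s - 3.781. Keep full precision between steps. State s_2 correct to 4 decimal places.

Newton update: s ← s − f(s)/f'(s).
s_0 = 7.710000: f = 28.624590, f' = 11.639000 → s_1 = 7.710000 - (28.624590)/(11.639000) = 5.250631
s_1 = 5.250631: f = 6.048493, f' = 6.720263 → s_2 = 5.250631 - (6.048493)/(6.720263) = 4.350593

4.3506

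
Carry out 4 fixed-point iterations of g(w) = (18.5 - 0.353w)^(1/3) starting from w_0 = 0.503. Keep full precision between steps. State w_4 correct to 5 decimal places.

2.60030

w_1 = g(0.503000) = 2.636298
w_2 = g(2.636298) = 2.599674
w_3 = g(2.599674) = 2.600311
w_4 = g(2.600311) = 2.600300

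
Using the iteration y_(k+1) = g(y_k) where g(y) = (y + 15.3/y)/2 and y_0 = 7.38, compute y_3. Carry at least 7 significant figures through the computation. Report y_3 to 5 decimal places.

y_1 = g(7.380000) = 4.726585
y_2 = g(4.726585) = 3.981797
y_3 = g(3.981797) = 3.912142

3.91214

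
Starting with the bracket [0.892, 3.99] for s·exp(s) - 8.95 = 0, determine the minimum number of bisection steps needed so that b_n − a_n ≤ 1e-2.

9

Initial width b − a = 3.99 − 0.892 = 3.098000.
After n steps the width is (b−a)/2^n; need (b−a)/2^n ≤ 1e-2.
So n ≥ log₂(3.098000/1e-2) = log₂(309.8000) ≈ 8.2752.
Hence n = 9.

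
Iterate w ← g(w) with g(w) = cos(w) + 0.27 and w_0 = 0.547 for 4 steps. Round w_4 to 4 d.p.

0.7818

w_1 = g(0.547000) = 1.124089
w_2 = g(1.124089) = 0.701999
w_3 = g(0.701999) = 1.033553
w_4 = g(1.033553) = 0.781769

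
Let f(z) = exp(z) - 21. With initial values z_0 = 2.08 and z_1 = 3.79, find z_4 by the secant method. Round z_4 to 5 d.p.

f(z_0) = -12.995531, f(z_1) = 23.256400
z_2 = 3.790000 - (23.256400)·(3.790000 - 2.080000)/(23.256400 - (-12.995531)) = 2.692998; f(z_2) = -6.224094
z_3 = 2.692998 - (-6.224094)·(2.692998 - 3.790000)/(-6.224094 - (23.256400)) = 2.924603; f(z_3) = -2.373163
z_4 = 2.924603 - (-2.373163)·(2.924603 - 2.692998)/(-2.373163 - (-6.224094)) = 3.067332; f(z_4) = 0.484503

3.06733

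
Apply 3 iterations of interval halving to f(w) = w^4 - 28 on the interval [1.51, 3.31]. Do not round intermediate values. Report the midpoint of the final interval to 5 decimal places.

f(1.510000) = -22.801144, f(3.310000) = 92.036127 (opposite signs)
step 1: m = 2.410000, f(m) = 5.734026 > 0 → root in [1.510000, 2.410000]
step 2: m = 1.960000, f(m) = -13.242109 < 0 → root in [1.960000, 2.410000]
step 3: m = 2.185000, f(m) = -5.206776 < 0 → root in [2.185000, 2.410000]
Midpoint of [2.185000, 2.410000] = 2.297500

2.29750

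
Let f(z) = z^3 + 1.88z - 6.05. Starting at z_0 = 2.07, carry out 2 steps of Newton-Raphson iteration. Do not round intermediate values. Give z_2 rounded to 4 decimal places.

f'(z) = 3z^2 + 1.88
z_0 = 2.070000: f = 6.711343, f' = 14.734700 → z_1 = 2.070000 - (6.711343)/(14.734700) = 1.614521
z_1 = 1.614521: f = 1.193838, f' = 9.700036 → z_2 = 1.614521 - (1.193838)/(9.700036) = 1.491446

1.4914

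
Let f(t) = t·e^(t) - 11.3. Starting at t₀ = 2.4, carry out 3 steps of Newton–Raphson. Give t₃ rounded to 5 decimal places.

1.82408

Newton update: t ← t − f(t)/f'(t).
f'(t) = (t + 1)·e^(t)
t_0 = 2.400000: f = 15.155623, f' = 37.478800 → t_1 = 2.400000 - (15.155623)/(37.478800) = 1.995621
t_1 = 1.995621: f = 3.381335, f' = 22.038108 → t_2 = 1.995621 - (3.381335)/(22.038108) = 1.842190
t_2 = 1.842190: f = 0.324854, f' = 17.935197 → t_3 = 1.842190 - (0.324854)/(17.935197) = 1.824078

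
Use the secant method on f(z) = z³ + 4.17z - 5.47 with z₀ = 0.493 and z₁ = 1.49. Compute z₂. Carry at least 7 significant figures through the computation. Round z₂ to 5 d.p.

Secant update: z_(k+1) = z_k − f(z_k)·(z_k − z_(k-1))/(f(z_k) − f(z_(k-1))).
f(z_0) = -3.294367, f(z_1) = 4.051249
z_2 = 1.490000 - (4.051249)·(1.490000 - 0.493000)/(4.051249 - (-3.294367)) = 0.940135; f(z_2) = -0.718693

0.94014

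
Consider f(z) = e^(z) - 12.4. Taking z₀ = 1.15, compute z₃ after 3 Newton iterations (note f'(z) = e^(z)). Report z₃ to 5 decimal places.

Newton update: z ← z − f(z)/f'(z).
z_0 = 1.150000: f = -9.241807, f' = 3.158193 → z_1 = 1.150000 - (-9.241807)/(3.158193) = 4.076296
z_1 = 4.076296: f = 46.526797, f' = 58.926797 → z_2 = 4.076296 - (46.526797)/(58.926797) = 3.286727
z_2 = 3.286727: f = 14.355138, f' = 26.755138 → z_3 = 3.286727 - (14.355138)/(26.755138) = 2.750189

2.75019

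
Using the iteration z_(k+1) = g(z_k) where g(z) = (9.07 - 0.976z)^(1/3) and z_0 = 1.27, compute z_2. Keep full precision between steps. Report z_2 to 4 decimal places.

z_1 = g(1.270000) = 1.985772
z_2 = g(1.985772) = 1.924870

1.9249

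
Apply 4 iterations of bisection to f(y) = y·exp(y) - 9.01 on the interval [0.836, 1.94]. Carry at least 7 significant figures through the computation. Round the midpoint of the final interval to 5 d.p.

f(0.836000) = -7.081248, f(1.940000) = 4.489977 (opposite signs)
step 1: m = 1.388000, f(m) = -3.448522 < 0 → root in [1.388000, 1.940000]
step 2: m = 1.664000, f(m) = -0.223431 < 0 → root in [1.664000, 1.940000]
step 3: m = 1.802000, f(m) = 1.913289 > 0 → root in [1.664000, 1.802000]
step 4: m = 1.733000, f(m) = 0.794623 > 0 → root in [1.664000, 1.733000]
Midpoint of [1.664000, 1.733000] = 1.698500

1.69850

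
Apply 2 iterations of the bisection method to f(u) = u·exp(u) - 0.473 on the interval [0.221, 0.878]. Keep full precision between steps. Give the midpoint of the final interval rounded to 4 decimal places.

0.3031

f(0.221000) = -0.197342, f(0.878000) = 1.639541 (opposite signs)
step 1: m = 0.549500, f(m) = 0.478946 > 0 → root in [0.221000, 0.549500]
step 2: m = 0.385250, f(m) = 0.093310 > 0 → root in [0.221000, 0.385250]
Midpoint of [0.221000, 0.385250] = 0.303125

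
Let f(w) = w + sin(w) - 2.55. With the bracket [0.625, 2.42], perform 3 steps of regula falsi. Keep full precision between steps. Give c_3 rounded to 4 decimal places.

1.5884

f(0.625000) = -1.339903, f(2.420000) = 0.530581
step 1: c = 1.910831, f(c) = 0.303574 > 0 → new bracket [0.625000, 1.910831]
step 2: c = 1.673319, f(c) = 0.118068 > 0 → new bracket [0.625000, 1.673319]
step 3: c = 1.588425, f(c) = 0.038270 > 0 → new bracket [0.625000, 1.588425]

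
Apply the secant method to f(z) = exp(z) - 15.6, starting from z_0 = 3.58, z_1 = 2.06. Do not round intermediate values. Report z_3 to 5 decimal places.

f(z_0) = 20.273541, f(z_1) = -7.754030
z_2 = 2.060000 - (-7.754030)·(2.060000 - 3.580000)/(-7.754030 - (20.273541)) = 2.480519; f(z_2) = -3.652537
z_3 = 2.480519 - (-3.652537)·(2.480519 - 2.060000)/(-3.652537 - (-7.754030)) = 2.855007; f(z_3) = 1.774562

2.85501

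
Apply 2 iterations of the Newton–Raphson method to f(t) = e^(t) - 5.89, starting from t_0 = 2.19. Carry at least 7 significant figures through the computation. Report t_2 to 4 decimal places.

Newton update: t ← t − f(t)/f'(t).
f'(t) = e^(t)
t_0 = 2.190000: f = 3.045213, f' = 8.935213 → t_1 = 2.190000 - (3.045213)/(8.935213) = 1.849190
t_1 = 1.849190: f = 0.464668, f' = 6.354668 → t_2 = 1.849190 - (0.464668)/(6.354668) = 1.776067

1.7761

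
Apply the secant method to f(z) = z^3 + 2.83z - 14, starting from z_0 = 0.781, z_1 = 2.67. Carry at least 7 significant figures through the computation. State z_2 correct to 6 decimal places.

1.675047

f(z_0) = -11.313390, f(z_1) = 12.590263
z_2 = 2.670000 - (12.590263)·(2.670000 - 0.781000)/(12.590263 - (-11.313390)) = 1.675047; f(z_2) = -4.559797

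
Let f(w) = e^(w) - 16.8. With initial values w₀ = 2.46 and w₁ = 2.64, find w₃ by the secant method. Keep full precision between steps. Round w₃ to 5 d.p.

2.81804

f(w_0) = -5.095188, f(w_1) = -2.786796
w_2 = 2.640000 - (-2.786796)·(2.640000 - 2.460000)/(-2.786796 - (-5.095188)) = 2.857304; f(w_2) = 0.614518
w_3 = 2.857304 - (0.614518)·(2.857304 - 2.640000)/(0.614518 - (-2.786796)) = 2.818044; f(w_3) = -0.055938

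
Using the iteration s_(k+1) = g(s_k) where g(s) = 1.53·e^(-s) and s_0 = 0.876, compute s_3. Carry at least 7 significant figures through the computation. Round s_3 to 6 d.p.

s_1 = g(0.876000) = 0.637161
s_2 = g(0.637161) = 0.809051
s_3 = g(0.809051) = 0.681279

0.681279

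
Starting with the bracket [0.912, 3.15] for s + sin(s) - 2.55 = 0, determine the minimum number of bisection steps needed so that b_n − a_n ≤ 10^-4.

Initial width b − a = 3.15 − 0.912 = 2.238000.
After n steps the width is (b−a)/2^n; need (b−a)/2^n ≤ 10^-4.
So n ≥ log₂(2.238000/10^-4) = log₂(22380.0000) ≈ 14.4499.
Hence n = 15.

15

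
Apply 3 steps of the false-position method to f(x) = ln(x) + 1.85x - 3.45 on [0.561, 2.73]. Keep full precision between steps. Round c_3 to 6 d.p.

False-position update: c = (a·f(b) − b·f(a))/(f(b) − f(a)); replace the endpoint whose sign matches f(c).
f(0.561000) = -2.990184, f(2.730000) = 2.604802
step 1: c = 1.720200, f(c) = 0.274811 > 0 → new bracket [0.561000, 1.720200]
step 2: c = 1.622632, f(c) = 0.035918 > 0 → new bracket [0.561000, 1.622632]
step 3: c = 1.610031, f(c) = 0.004810 > 0 → new bracket [0.561000, 1.610031]

1.610031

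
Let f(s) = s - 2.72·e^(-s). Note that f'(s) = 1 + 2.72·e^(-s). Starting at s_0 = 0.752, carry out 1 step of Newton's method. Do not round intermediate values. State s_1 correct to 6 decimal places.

Newton update: s ← s − f(s)/f'(s).
s_0 = 0.752000: f = -0.530270, f' = 2.282270 → s_1 = 0.752000 - (-0.530270)/(2.282270) = 0.984343

0.984343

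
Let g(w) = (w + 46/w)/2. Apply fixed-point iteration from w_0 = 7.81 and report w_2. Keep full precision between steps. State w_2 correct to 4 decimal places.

w_1 = g(7.810000) = 6.849942
w_2 = g(6.849942) = 6.782664

6.7827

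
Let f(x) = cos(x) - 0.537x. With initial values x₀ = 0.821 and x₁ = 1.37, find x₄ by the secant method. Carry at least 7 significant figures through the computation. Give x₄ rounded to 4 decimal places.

1.0024

Secant update: x_(k+1) = x_k − f(x_k)·(x_k − x_(k-1))/(f(x_k) − f(x_(k-1))).
f(x_0) = 0.240613, f(x_1) = -0.536240
x_2 = 1.370000 - (-0.536240)·(1.370000 - 0.821000)/(-0.536240 - (0.240613)) = 0.991040; f(x_2) = 0.015631
x_3 = 0.991040 - (0.015631)·(0.991040 - 1.370000)/(0.015631 - (-0.536240)) = 1.001774; f(x_3) = 0.000856
x_4 = 1.001774 - (0.000856)·(1.001774 - 0.991040)/(0.000856 - (0.015631)) = 1.002396; f(x_4) = -0.000002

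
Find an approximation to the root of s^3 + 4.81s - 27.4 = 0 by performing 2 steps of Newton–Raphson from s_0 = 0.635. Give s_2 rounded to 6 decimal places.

3.272008

Newton update: s ← s − f(s)/f'(s).
f'(s) = 3s^2 + 4.81
s_0 = 0.635000: f = -24.089602, f' = 6.019675 → s_1 = 0.635000 - (-24.089602)/(6.019675) = 4.636811
s_1 = 4.636811: f = 94.594578, f' = 69.310051 → s_2 = 4.636811 - (94.594578)/(69.310051) = 3.272008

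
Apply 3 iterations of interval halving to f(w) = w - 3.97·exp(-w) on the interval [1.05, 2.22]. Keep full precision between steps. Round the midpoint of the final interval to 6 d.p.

f(1.050000) = -0.339253, f(2.220000) = 1.788822 (opposite signs)
step 1: m = 1.635000, f(m) = 0.861039 > 0 → root in [1.050000, 1.635000]
step 2: m = 1.342500, f(m) = 0.305568 > 0 → root in [1.050000, 1.342500]
step 3: m = 1.196250, f(m) = -0.003983 < 0 → root in [1.196250, 1.342500]
Midpoint of [1.196250, 1.342500] = 1.269375

1.269375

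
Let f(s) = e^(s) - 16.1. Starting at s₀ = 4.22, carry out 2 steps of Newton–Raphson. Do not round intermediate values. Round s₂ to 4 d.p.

Newton update: s ← s − f(s)/f'(s).
f'(s) = e^(s)
s_0 = 4.220000: f = 51.933484, f' = 68.033484 → s_1 = 4.220000 - (51.933484)/(68.033484) = 3.456648
s_1 = 3.456648: f = 15.610510, f' = 31.710510 → s_2 = 3.456648 - (15.610510)/(31.710510) = 2.964366

2.9644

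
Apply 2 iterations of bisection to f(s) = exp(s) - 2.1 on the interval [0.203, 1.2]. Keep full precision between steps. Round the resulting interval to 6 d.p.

f(0.203000) = -0.874928, f(1.200000) = 1.220117 (opposite signs)
step 1: m = 0.701500, f(m) = -0.083224 < 0 → root in [0.701500, 1.200000]
step 2: m = 0.950750, f(m) = 0.487650 > 0 → root in [0.701500, 0.950750]

[0.701500, 0.950750]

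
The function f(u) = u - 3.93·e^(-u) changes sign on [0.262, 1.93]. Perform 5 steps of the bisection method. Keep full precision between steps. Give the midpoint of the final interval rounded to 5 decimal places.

1.17419

f(0.262000) = -2.762178, f(1.930000) = 1.359568 (opposite signs)
step 1: m = 1.096000, f(m) = -0.217427 < 0 → root in [1.096000, 1.930000]
step 2: m = 1.513000, f(m) = 0.647424 > 0 → root in [1.096000, 1.513000]
step 3: m = 1.304500, f(m) = 0.238259 > 0 → root in [1.096000, 1.304500]
step 4: m = 1.200250, f(m) = 0.016853 > 0 → root in [1.096000, 1.200250]
step 5: m = 1.148125, f(m) = -0.098593 < 0 → root in [1.148125, 1.200250]
Midpoint of [1.148125, 1.200250] = 1.174187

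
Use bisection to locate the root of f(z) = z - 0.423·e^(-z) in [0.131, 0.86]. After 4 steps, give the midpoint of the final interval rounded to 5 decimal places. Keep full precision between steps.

f(0.131000) = -0.240063, f(0.860000) = 0.681002 (opposite signs)
step 1: m = 0.495500, f(m) = 0.237780 > 0 → root in [0.131000, 0.495500]
step 2: m = 0.313250, f(m) = 0.004009 > 0 → root in [0.131000, 0.313250]
step 3: m = 0.222125, f(m) = -0.116620 < 0 → root in [0.222125, 0.313250]
step 4: m = 0.267688, f(m) = -0.055970 < 0 → root in [0.267688, 0.313250]
Midpoint of [0.267688, 0.313250] = 0.290469

0.29047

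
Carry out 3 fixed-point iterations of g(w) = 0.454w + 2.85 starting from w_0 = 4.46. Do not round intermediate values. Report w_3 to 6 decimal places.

5.148683

w_1 = g(4.460000) = 4.874840
w_2 = g(4.874840) = 5.063177
w_3 = g(5.063177) = 5.148683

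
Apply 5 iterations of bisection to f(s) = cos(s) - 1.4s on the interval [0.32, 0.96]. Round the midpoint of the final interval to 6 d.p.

0.590000

f(0.320000) = 0.501235, f(0.960000) = -0.770480 (opposite signs)
step 1: m = 0.640000, f(m) = -0.093904 < 0 → root in [0.320000, 0.640000]
step 2: m = 0.480000, f(m) = 0.214995 > 0 → root in [0.480000, 0.640000]
step 3: m = 0.560000, f(m) = 0.063255 > 0 → root in [0.560000, 0.640000]
step 4: m = 0.600000, f(m) = -0.014664 < 0 → root in [0.560000, 0.600000]
step 5: m = 0.580000, f(m) = 0.024463 > 0 → root in [0.580000, 0.600000]
Midpoint of [0.580000, 0.600000] = 0.590000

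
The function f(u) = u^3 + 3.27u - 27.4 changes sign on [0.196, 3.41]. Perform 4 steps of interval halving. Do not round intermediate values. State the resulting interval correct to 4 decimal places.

[2.6065, 2.8074]

f(0.196000) = -26.751550, f(3.410000) = 23.402521 (opposite signs)
step 1: m = 1.803000, f(m) = -15.642981 < 0 → root in [1.803000, 3.410000]
step 2: m = 2.606500, f(m) = -1.168595 < 0 → root in [2.606500, 3.410000]
step 3: m = 3.008250, f(m) = 9.660341 > 0 → root in [2.606500, 3.008250]
step 4: m = 2.807375, f(m) = 3.906034 > 0 → root in [2.606500, 2.807375]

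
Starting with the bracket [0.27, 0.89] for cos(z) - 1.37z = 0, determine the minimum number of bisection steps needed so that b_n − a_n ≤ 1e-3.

Initial width b − a = 0.89 − 0.27 = 0.620000.
After n steps the width is (b−a)/2^n; need (b−a)/2^n ≤ 1e-3.
So n ≥ log₂(0.620000/1e-3) = log₂(620.0000) ≈ 9.2761.
Hence n = 10.

10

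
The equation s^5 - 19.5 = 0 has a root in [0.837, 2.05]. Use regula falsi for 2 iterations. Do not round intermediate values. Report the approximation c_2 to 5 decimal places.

1.72402

f(0.837000) = -19.089203, f(2.050000) = 16.705063
step 1: c = 1.483897, f(c) = -12.305199 < 0 → new bracket [1.483897, 2.050000]
step 2: c = 1.724019, f(c) = -4.269625 < 0 → new bracket [1.724019, 2.050000]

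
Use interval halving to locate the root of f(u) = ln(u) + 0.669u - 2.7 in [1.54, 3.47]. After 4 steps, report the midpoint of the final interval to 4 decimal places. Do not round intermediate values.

2.5653

f(1.540000) = -1.237958, f(3.470000) = 0.865585 (opposite signs)
step 1: m = 2.505000, f(m) = -0.105866 < 0 → root in [2.505000, 3.470000]
step 2: m = 2.987500, f(m) = 0.393074 > 0 → root in [2.505000, 2.987500]
step 3: m = 2.746250, f(m) = 0.147478 > 0 → root in [2.505000, 2.746250]
step 4: m = 2.625625, f(m) = 0.021862 > 0 → root in [2.505000, 2.625625]
Midpoint of [2.505000, 2.625625] = 2.565313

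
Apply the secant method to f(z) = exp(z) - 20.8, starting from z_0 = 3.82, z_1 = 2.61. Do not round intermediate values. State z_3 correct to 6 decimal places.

3.070706

f(z_0) = 24.804208, f(z_1) = -7.200949
z_2 = 2.610000 - (-7.200949)·(2.610000 - 3.820000)/(-7.200949 - (24.804208)) = 2.882242; f(z_2) = -2.945742
z_3 = 2.882242 - (-2.945742)·(2.882242 - 2.610000)/(-2.945742 - (-7.200949)) = 3.070706; f(z_3) = 0.757124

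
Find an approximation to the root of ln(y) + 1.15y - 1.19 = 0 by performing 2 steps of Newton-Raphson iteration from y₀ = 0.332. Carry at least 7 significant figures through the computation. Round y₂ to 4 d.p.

f'(y) = 1/y + 1.15
y_0 = 0.332000: f = -1.910820, f' = 4.162048 → y_1 = 0.332000 - (-1.910820)/(4.162048) = 0.791106
y_1 = 0.791106: f = -0.514552, f' = 2.414053 → y_2 = 0.791106 - (-0.514552)/(2.414053) = 1.004254

1.0043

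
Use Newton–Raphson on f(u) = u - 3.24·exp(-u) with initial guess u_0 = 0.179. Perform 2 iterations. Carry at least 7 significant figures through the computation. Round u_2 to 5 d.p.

1.07568

f'(u) = 1 + 3.24·exp(-u)
u_0 = 0.179000: f = -2.529983, f' = 3.708983 → u_1 = 0.179000 - (-2.529983)/(3.708983) = 0.861123
u_1 = 0.861123: f = -0.508383, f' = 2.369506 → u_2 = 0.861123 - (-0.508383)/(2.369506) = 1.075675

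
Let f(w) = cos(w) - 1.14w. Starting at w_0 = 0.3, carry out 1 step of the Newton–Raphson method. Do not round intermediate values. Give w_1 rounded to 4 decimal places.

Newton update: w ← w − f(w)/f'(w).
f'(w) = -sin(w) - 1.14
w_0 = 0.300000: f = 0.613336, f' = -1.435520 → w_1 = 0.300000 - (0.613336)/(-1.435520) = 0.727257

0.7273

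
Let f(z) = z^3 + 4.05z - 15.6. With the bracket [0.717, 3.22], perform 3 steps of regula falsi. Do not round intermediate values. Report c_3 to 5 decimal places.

f(0.717000) = -12.327548, f(3.220000) = 30.827248
step 1: c = 1.432004, f(c) = -6.863865 < 0 → new bracket [1.432004, 3.220000]
step 2: c = 1.757613, f(c) = -3.052044 < 0 → new bracket [1.757613, 3.220000]
step 3: c = 1.889353, f(c) = -1.203778 < 0 → new bracket [1.889353, 3.220000]

1.88935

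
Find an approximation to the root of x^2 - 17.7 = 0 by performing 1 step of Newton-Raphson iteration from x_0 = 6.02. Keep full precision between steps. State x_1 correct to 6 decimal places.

f'(x) = 2x
x_0 = 6.020000: f = 18.540400, f' = 12.040000 → x_1 = 6.020000 - (18.540400)/(12.040000) = 4.480100

4.480100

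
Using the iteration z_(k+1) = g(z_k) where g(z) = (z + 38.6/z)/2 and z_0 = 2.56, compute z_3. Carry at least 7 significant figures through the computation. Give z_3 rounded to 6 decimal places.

6.224127

z_1 = g(2.560000) = 8.819062
z_2 = g(8.819062) = 6.597972
z_3 = g(6.597972) = 6.224127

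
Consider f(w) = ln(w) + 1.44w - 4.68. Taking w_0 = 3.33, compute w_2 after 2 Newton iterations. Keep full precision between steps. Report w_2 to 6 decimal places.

2.589300

Newton update: w ← w − f(w)/f'(w).
f'(w) = 1/w + 1.44
w_0 = 3.330000: f = 1.318172, f' = 1.740300 → w_1 = 3.330000 - (1.318172)/(1.740300) = 2.572560
w_1 = 2.572560: f = -0.030611, f' = 1.828718 → w_2 = 2.572560 - (-0.030611)/(1.828718) = 2.589300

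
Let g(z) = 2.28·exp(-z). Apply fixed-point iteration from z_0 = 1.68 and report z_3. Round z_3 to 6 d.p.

z_1 = g(1.680000) = 0.424933
z_2 = g(0.424933) = 1.490695
z_3 = g(1.490695) = 0.513492

0.513492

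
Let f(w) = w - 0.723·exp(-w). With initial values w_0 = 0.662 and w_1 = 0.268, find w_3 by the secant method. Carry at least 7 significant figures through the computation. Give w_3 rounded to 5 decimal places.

Secant update: w_(k+1) = w_k − f(w_k)·(w_k − w_(k-1))/(f(w_k) − f(w_(k-1))).
f(w_0) = 0.289063, f(w_1) = -0.285028
w_2 = 0.268000 - (-0.285028)·(0.268000 - 0.662000)/(-0.285028 - (0.289063)) = 0.463615; f(w_2) = 0.008845
w_3 = 0.463615 - (0.008845)·(0.463615 - 0.268000)/(0.008845 - (-0.285028)) = 0.457728; f(w_3) = 0.000272

0.45773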